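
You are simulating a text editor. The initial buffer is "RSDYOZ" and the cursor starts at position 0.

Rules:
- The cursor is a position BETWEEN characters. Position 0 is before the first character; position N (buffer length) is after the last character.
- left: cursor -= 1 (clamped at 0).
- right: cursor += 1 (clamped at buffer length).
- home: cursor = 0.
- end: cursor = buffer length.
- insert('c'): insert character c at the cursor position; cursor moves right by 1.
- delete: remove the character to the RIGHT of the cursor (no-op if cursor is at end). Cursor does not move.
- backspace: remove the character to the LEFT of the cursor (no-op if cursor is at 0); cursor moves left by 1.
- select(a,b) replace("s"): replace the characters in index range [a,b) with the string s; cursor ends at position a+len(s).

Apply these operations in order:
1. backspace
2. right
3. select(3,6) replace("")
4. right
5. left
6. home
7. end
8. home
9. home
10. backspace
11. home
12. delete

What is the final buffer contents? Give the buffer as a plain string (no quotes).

Answer: SD

Derivation:
After op 1 (backspace): buf='RSDYOZ' cursor=0
After op 2 (right): buf='RSDYOZ' cursor=1
After op 3 (select(3,6) replace("")): buf='RSD' cursor=3
After op 4 (right): buf='RSD' cursor=3
After op 5 (left): buf='RSD' cursor=2
After op 6 (home): buf='RSD' cursor=0
After op 7 (end): buf='RSD' cursor=3
After op 8 (home): buf='RSD' cursor=0
After op 9 (home): buf='RSD' cursor=0
After op 10 (backspace): buf='RSD' cursor=0
After op 11 (home): buf='RSD' cursor=0
After op 12 (delete): buf='SD' cursor=0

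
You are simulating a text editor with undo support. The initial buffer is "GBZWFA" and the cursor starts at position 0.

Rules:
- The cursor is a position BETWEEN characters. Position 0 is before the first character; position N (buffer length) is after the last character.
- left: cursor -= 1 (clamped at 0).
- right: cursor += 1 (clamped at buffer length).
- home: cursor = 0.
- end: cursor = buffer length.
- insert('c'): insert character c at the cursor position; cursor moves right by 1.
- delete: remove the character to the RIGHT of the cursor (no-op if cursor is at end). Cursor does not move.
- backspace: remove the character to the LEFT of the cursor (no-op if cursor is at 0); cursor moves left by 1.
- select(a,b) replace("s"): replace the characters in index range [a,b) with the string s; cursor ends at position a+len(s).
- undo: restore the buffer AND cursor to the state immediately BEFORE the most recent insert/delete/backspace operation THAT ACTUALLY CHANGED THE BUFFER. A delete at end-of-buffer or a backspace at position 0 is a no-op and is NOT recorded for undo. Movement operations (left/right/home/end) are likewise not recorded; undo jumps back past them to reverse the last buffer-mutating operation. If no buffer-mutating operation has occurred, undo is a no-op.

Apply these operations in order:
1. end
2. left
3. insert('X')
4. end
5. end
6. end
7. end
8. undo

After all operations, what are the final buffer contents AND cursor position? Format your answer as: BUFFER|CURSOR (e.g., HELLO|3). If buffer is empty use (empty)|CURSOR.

After op 1 (end): buf='GBZWFA' cursor=6
After op 2 (left): buf='GBZWFA' cursor=5
After op 3 (insert('X')): buf='GBZWFXA' cursor=6
After op 4 (end): buf='GBZWFXA' cursor=7
After op 5 (end): buf='GBZWFXA' cursor=7
After op 6 (end): buf='GBZWFXA' cursor=7
After op 7 (end): buf='GBZWFXA' cursor=7
After op 8 (undo): buf='GBZWFA' cursor=5

Answer: GBZWFA|5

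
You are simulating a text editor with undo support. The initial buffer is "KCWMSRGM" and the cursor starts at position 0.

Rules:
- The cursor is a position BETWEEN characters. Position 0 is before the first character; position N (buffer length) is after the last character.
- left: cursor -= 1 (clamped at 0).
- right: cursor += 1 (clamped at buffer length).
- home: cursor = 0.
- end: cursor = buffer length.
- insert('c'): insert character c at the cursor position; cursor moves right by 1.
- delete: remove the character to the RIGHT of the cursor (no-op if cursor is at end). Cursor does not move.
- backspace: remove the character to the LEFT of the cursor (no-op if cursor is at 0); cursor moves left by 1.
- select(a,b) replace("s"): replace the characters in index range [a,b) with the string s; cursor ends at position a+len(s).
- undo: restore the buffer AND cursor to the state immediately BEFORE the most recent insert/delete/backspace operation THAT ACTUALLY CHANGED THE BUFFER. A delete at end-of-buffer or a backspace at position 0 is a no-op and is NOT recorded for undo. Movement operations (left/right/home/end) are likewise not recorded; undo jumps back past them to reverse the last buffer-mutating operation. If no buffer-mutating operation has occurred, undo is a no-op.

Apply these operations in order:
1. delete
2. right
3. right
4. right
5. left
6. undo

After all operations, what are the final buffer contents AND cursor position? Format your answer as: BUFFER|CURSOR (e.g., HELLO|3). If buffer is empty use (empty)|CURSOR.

Answer: KCWMSRGM|0

Derivation:
After op 1 (delete): buf='CWMSRGM' cursor=0
After op 2 (right): buf='CWMSRGM' cursor=1
After op 3 (right): buf='CWMSRGM' cursor=2
After op 4 (right): buf='CWMSRGM' cursor=3
After op 5 (left): buf='CWMSRGM' cursor=2
After op 6 (undo): buf='KCWMSRGM' cursor=0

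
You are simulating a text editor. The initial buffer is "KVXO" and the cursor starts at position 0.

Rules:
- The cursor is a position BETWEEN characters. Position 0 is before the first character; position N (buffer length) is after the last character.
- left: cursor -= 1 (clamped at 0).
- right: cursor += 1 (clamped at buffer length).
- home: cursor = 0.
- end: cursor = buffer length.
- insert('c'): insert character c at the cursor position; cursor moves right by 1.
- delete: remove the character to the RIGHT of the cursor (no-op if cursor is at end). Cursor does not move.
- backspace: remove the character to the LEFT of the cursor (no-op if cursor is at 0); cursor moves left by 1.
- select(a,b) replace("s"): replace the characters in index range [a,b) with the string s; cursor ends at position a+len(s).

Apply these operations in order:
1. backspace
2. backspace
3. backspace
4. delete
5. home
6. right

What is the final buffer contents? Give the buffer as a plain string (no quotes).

After op 1 (backspace): buf='KVXO' cursor=0
After op 2 (backspace): buf='KVXO' cursor=0
After op 3 (backspace): buf='KVXO' cursor=0
After op 4 (delete): buf='VXO' cursor=0
After op 5 (home): buf='VXO' cursor=0
After op 6 (right): buf='VXO' cursor=1

Answer: VXO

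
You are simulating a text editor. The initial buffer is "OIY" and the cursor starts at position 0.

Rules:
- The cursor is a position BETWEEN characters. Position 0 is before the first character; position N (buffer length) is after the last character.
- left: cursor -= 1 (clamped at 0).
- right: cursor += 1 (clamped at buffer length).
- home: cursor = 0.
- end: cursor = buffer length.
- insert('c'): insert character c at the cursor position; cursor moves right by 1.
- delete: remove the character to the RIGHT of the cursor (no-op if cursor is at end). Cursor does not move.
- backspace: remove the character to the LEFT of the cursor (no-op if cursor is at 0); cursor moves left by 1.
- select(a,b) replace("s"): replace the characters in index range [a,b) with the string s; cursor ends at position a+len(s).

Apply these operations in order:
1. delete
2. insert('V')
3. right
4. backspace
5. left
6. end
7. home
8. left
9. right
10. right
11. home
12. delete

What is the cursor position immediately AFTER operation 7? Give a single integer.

Answer: 0

Derivation:
After op 1 (delete): buf='IY' cursor=0
After op 2 (insert('V')): buf='VIY' cursor=1
After op 3 (right): buf='VIY' cursor=2
After op 4 (backspace): buf='VY' cursor=1
After op 5 (left): buf='VY' cursor=0
After op 6 (end): buf='VY' cursor=2
After op 7 (home): buf='VY' cursor=0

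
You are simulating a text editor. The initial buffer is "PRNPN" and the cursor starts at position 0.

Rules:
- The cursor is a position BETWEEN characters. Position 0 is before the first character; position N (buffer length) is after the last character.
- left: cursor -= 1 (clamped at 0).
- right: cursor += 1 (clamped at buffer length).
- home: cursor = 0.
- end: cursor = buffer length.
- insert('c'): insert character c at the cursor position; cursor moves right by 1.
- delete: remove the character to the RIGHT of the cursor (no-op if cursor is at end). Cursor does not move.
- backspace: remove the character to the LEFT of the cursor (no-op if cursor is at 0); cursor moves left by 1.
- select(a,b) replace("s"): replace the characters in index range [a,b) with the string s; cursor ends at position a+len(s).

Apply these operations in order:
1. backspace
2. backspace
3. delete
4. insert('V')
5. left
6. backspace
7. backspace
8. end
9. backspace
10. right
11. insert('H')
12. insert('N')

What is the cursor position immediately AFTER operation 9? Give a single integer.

After op 1 (backspace): buf='PRNPN' cursor=0
After op 2 (backspace): buf='PRNPN' cursor=0
After op 3 (delete): buf='RNPN' cursor=0
After op 4 (insert('V')): buf='VRNPN' cursor=1
After op 5 (left): buf='VRNPN' cursor=0
After op 6 (backspace): buf='VRNPN' cursor=0
After op 7 (backspace): buf='VRNPN' cursor=0
After op 8 (end): buf='VRNPN' cursor=5
After op 9 (backspace): buf='VRNP' cursor=4

Answer: 4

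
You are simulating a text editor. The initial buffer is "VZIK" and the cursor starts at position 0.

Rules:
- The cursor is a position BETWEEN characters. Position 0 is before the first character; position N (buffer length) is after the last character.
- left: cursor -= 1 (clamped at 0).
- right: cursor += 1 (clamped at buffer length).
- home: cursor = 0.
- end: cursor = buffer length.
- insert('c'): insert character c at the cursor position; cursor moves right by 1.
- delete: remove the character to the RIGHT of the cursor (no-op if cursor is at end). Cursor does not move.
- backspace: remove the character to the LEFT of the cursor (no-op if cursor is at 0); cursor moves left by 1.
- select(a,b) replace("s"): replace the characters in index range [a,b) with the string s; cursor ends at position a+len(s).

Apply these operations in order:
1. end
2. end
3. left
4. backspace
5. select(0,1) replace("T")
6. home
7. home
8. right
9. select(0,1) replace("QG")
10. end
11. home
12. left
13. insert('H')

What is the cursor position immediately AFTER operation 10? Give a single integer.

Answer: 4

Derivation:
After op 1 (end): buf='VZIK' cursor=4
After op 2 (end): buf='VZIK' cursor=4
After op 3 (left): buf='VZIK' cursor=3
After op 4 (backspace): buf='VZK' cursor=2
After op 5 (select(0,1) replace("T")): buf='TZK' cursor=1
After op 6 (home): buf='TZK' cursor=0
After op 7 (home): buf='TZK' cursor=0
After op 8 (right): buf='TZK' cursor=1
After op 9 (select(0,1) replace("QG")): buf='QGZK' cursor=2
After op 10 (end): buf='QGZK' cursor=4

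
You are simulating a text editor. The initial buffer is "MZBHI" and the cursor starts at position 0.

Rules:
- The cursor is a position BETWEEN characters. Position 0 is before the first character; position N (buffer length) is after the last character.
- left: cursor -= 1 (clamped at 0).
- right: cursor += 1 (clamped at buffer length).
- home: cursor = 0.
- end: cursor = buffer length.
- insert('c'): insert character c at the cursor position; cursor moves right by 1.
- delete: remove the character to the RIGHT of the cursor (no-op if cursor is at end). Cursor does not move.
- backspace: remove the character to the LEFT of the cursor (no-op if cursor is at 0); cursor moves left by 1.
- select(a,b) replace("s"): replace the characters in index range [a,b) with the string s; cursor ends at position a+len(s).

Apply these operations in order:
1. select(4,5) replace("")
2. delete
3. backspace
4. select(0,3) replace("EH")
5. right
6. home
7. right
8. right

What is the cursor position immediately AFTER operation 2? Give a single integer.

After op 1 (select(4,5) replace("")): buf='MZBH' cursor=4
After op 2 (delete): buf='MZBH' cursor=4

Answer: 4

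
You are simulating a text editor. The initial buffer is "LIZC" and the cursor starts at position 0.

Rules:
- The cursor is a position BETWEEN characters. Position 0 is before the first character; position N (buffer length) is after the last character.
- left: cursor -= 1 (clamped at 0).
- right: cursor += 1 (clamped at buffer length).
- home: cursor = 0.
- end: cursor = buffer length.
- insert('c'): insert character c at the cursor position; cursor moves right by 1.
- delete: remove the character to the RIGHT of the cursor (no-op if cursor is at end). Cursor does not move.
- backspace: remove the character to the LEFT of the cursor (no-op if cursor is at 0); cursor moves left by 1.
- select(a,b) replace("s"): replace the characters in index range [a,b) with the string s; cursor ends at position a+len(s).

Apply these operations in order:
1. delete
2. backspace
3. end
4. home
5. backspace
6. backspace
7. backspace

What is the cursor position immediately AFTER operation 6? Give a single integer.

Answer: 0

Derivation:
After op 1 (delete): buf='IZC' cursor=0
After op 2 (backspace): buf='IZC' cursor=0
After op 3 (end): buf='IZC' cursor=3
After op 4 (home): buf='IZC' cursor=0
After op 5 (backspace): buf='IZC' cursor=0
After op 6 (backspace): buf='IZC' cursor=0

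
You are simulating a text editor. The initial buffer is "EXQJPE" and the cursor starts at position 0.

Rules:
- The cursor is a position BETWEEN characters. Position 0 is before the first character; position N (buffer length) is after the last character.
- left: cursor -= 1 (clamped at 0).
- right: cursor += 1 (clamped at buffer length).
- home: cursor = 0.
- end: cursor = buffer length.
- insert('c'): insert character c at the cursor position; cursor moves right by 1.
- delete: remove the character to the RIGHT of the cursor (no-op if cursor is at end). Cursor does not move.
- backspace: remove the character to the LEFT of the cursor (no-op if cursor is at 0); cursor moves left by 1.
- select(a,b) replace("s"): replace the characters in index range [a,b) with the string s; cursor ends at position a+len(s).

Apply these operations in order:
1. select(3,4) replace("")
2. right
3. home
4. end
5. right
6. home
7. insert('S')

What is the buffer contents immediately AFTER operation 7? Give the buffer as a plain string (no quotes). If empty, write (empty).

Answer: SEXQPE

Derivation:
After op 1 (select(3,4) replace("")): buf='EXQPE' cursor=3
After op 2 (right): buf='EXQPE' cursor=4
After op 3 (home): buf='EXQPE' cursor=0
After op 4 (end): buf='EXQPE' cursor=5
After op 5 (right): buf='EXQPE' cursor=5
After op 6 (home): buf='EXQPE' cursor=0
After op 7 (insert('S')): buf='SEXQPE' cursor=1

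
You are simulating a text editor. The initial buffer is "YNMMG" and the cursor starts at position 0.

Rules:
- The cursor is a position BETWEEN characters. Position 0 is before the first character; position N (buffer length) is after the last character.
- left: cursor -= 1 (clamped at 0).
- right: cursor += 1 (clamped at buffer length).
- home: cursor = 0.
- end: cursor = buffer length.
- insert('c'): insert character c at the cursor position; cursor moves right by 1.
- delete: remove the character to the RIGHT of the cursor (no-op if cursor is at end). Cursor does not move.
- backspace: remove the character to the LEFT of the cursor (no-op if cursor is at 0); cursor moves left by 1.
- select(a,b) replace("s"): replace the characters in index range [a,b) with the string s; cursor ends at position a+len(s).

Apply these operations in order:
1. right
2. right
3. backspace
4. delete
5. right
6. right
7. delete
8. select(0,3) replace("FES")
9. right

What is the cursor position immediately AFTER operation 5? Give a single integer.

After op 1 (right): buf='YNMMG' cursor=1
After op 2 (right): buf='YNMMG' cursor=2
After op 3 (backspace): buf='YMMG' cursor=1
After op 4 (delete): buf='YMG' cursor=1
After op 5 (right): buf='YMG' cursor=2

Answer: 2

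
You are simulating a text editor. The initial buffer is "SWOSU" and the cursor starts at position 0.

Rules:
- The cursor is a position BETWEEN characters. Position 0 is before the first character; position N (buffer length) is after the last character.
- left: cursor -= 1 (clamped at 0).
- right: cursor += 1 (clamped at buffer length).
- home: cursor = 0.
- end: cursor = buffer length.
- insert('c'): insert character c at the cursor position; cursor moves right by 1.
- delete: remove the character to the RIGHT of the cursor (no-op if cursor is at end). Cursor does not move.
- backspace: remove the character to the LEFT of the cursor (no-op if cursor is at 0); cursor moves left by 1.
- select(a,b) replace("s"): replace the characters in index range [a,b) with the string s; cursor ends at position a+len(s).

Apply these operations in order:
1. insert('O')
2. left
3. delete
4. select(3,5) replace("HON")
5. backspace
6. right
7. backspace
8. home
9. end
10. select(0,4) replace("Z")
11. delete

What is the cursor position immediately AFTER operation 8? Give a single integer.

Answer: 0

Derivation:
After op 1 (insert('O')): buf='OSWOSU' cursor=1
After op 2 (left): buf='OSWOSU' cursor=0
After op 3 (delete): buf='SWOSU' cursor=0
After op 4 (select(3,5) replace("HON")): buf='SWOHON' cursor=6
After op 5 (backspace): buf='SWOHO' cursor=5
After op 6 (right): buf='SWOHO' cursor=5
After op 7 (backspace): buf='SWOH' cursor=4
After op 8 (home): buf='SWOH' cursor=0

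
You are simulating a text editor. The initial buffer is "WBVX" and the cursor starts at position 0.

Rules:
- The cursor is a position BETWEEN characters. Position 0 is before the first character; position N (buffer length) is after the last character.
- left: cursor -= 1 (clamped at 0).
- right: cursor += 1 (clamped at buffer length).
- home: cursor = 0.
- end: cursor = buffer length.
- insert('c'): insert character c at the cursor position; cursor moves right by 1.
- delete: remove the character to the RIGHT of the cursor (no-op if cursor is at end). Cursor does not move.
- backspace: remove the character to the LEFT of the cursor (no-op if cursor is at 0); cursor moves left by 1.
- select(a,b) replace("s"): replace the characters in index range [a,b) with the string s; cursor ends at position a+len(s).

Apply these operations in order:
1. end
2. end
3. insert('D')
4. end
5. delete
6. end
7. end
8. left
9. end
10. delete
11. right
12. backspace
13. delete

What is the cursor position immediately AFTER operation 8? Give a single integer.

Answer: 4

Derivation:
After op 1 (end): buf='WBVX' cursor=4
After op 2 (end): buf='WBVX' cursor=4
After op 3 (insert('D')): buf='WBVXD' cursor=5
After op 4 (end): buf='WBVXD' cursor=5
After op 5 (delete): buf='WBVXD' cursor=5
After op 6 (end): buf='WBVXD' cursor=5
After op 7 (end): buf='WBVXD' cursor=5
After op 8 (left): buf='WBVXD' cursor=4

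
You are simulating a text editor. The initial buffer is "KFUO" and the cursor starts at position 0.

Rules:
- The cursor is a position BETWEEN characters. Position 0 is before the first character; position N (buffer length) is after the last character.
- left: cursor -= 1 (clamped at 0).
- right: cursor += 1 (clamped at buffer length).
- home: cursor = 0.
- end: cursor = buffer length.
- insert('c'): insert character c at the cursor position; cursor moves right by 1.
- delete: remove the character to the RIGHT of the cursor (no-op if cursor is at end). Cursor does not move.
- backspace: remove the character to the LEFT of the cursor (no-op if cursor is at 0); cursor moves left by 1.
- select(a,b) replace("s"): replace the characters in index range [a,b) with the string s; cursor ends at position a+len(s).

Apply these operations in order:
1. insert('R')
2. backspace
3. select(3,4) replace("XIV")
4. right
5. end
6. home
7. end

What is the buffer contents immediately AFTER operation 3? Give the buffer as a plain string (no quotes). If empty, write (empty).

Answer: KFUXIV

Derivation:
After op 1 (insert('R')): buf='RKFUO' cursor=1
After op 2 (backspace): buf='KFUO' cursor=0
After op 3 (select(3,4) replace("XIV")): buf='KFUXIV' cursor=6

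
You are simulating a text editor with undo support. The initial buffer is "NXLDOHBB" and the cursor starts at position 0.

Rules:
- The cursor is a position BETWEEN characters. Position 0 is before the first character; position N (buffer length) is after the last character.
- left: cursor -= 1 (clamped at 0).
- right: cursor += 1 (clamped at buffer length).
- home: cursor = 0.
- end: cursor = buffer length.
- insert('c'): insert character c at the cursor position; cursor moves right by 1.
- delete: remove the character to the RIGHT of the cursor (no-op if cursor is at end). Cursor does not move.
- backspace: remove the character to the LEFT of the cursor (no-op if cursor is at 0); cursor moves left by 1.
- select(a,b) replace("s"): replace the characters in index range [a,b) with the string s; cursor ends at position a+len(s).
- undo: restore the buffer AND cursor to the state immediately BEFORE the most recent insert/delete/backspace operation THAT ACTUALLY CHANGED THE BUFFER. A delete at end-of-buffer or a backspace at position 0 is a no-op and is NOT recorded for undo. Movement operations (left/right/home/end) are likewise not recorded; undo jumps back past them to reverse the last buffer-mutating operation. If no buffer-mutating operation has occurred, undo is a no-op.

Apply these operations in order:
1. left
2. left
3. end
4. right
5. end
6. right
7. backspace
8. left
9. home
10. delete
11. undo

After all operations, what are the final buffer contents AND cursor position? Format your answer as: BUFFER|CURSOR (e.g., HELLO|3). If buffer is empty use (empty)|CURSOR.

After op 1 (left): buf='NXLDOHBB' cursor=0
After op 2 (left): buf='NXLDOHBB' cursor=0
After op 3 (end): buf='NXLDOHBB' cursor=8
After op 4 (right): buf='NXLDOHBB' cursor=8
After op 5 (end): buf='NXLDOHBB' cursor=8
After op 6 (right): buf='NXLDOHBB' cursor=8
After op 7 (backspace): buf='NXLDOHB' cursor=7
After op 8 (left): buf='NXLDOHB' cursor=6
After op 9 (home): buf='NXLDOHB' cursor=0
After op 10 (delete): buf='XLDOHB' cursor=0
After op 11 (undo): buf='NXLDOHB' cursor=0

Answer: NXLDOHB|0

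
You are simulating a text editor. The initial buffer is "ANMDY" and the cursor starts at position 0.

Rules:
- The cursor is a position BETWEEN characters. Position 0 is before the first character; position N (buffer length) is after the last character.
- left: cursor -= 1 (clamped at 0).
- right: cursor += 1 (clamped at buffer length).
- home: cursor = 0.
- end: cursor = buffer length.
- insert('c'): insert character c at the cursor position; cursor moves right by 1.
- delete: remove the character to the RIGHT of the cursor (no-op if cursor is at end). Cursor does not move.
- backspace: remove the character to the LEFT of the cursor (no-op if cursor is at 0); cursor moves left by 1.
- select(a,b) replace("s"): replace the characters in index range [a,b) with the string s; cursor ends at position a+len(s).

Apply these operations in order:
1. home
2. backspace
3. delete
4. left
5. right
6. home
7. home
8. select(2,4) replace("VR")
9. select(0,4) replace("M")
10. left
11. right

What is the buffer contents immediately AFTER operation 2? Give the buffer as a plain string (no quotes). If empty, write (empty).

Answer: ANMDY

Derivation:
After op 1 (home): buf='ANMDY' cursor=0
After op 2 (backspace): buf='ANMDY' cursor=0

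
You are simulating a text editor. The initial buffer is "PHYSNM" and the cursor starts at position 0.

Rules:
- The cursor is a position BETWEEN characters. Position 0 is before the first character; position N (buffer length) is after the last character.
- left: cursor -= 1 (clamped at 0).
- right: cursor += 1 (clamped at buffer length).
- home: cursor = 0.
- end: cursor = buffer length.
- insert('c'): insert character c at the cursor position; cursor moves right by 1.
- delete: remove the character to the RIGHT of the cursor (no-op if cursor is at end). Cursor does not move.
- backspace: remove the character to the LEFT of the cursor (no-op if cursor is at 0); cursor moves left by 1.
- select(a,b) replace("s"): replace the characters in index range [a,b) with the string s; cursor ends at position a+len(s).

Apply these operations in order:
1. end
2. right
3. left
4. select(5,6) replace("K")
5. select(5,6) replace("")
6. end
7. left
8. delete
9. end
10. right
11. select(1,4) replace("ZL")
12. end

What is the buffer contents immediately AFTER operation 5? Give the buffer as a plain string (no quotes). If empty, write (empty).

Answer: PHYSN

Derivation:
After op 1 (end): buf='PHYSNM' cursor=6
After op 2 (right): buf='PHYSNM' cursor=6
After op 3 (left): buf='PHYSNM' cursor=5
After op 4 (select(5,6) replace("K")): buf='PHYSNK' cursor=6
After op 5 (select(5,6) replace("")): buf='PHYSN' cursor=5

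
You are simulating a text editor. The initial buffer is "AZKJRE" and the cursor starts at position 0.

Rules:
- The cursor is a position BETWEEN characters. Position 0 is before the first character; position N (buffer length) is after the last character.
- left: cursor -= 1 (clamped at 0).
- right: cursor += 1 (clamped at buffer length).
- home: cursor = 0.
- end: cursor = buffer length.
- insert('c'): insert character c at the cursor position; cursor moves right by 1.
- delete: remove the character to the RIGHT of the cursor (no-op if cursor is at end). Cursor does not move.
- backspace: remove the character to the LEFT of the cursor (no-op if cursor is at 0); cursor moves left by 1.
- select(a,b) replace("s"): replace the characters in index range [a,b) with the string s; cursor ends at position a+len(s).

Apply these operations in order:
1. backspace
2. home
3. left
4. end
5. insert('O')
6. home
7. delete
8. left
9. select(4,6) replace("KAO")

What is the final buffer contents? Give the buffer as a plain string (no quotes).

After op 1 (backspace): buf='AZKJRE' cursor=0
After op 2 (home): buf='AZKJRE' cursor=0
After op 3 (left): buf='AZKJRE' cursor=0
After op 4 (end): buf='AZKJRE' cursor=6
After op 5 (insert('O')): buf='AZKJREO' cursor=7
After op 6 (home): buf='AZKJREO' cursor=0
After op 7 (delete): buf='ZKJREO' cursor=0
After op 8 (left): buf='ZKJREO' cursor=0
After op 9 (select(4,6) replace("KAO")): buf='ZKJRKAO' cursor=7

Answer: ZKJRKAO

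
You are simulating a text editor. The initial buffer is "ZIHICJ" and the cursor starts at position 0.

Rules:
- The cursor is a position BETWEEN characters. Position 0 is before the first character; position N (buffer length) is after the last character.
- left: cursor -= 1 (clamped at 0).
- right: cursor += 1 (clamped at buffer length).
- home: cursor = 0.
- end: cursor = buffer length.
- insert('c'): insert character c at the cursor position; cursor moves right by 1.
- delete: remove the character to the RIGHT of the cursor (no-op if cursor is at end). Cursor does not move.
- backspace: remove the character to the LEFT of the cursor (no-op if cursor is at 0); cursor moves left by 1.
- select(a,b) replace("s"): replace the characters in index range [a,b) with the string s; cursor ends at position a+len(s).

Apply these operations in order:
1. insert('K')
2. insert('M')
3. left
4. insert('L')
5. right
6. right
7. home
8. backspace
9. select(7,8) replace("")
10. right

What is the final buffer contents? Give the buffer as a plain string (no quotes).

Answer: KLMZIHIJ

Derivation:
After op 1 (insert('K')): buf='KZIHICJ' cursor=1
After op 2 (insert('M')): buf='KMZIHICJ' cursor=2
After op 3 (left): buf='KMZIHICJ' cursor=1
After op 4 (insert('L')): buf='KLMZIHICJ' cursor=2
After op 5 (right): buf='KLMZIHICJ' cursor=3
After op 6 (right): buf='KLMZIHICJ' cursor=4
After op 7 (home): buf='KLMZIHICJ' cursor=0
After op 8 (backspace): buf='KLMZIHICJ' cursor=0
After op 9 (select(7,8) replace("")): buf='KLMZIHIJ' cursor=7
After op 10 (right): buf='KLMZIHIJ' cursor=8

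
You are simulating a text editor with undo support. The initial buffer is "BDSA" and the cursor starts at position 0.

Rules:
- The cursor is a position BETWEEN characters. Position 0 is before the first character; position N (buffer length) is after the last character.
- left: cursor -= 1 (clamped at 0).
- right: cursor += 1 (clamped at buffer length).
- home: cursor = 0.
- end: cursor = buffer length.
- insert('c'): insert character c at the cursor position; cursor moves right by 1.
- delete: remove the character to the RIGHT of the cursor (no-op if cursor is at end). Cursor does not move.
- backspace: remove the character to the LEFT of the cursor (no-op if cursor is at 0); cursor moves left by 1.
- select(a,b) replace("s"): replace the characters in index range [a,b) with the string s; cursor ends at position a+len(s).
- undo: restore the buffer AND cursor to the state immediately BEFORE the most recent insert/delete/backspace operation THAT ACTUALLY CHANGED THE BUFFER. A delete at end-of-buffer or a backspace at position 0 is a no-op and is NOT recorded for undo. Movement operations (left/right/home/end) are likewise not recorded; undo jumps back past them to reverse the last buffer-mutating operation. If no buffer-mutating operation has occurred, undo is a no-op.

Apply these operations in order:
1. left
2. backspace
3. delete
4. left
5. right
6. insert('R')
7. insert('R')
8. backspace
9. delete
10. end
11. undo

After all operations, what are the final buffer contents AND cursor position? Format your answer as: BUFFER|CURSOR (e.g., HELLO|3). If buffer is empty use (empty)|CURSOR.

Answer: DRSA|2

Derivation:
After op 1 (left): buf='BDSA' cursor=0
After op 2 (backspace): buf='BDSA' cursor=0
After op 3 (delete): buf='DSA' cursor=0
After op 4 (left): buf='DSA' cursor=0
After op 5 (right): buf='DSA' cursor=1
After op 6 (insert('R')): buf='DRSA' cursor=2
After op 7 (insert('R')): buf='DRRSA' cursor=3
After op 8 (backspace): buf='DRSA' cursor=2
After op 9 (delete): buf='DRA' cursor=2
After op 10 (end): buf='DRA' cursor=3
After op 11 (undo): buf='DRSA' cursor=2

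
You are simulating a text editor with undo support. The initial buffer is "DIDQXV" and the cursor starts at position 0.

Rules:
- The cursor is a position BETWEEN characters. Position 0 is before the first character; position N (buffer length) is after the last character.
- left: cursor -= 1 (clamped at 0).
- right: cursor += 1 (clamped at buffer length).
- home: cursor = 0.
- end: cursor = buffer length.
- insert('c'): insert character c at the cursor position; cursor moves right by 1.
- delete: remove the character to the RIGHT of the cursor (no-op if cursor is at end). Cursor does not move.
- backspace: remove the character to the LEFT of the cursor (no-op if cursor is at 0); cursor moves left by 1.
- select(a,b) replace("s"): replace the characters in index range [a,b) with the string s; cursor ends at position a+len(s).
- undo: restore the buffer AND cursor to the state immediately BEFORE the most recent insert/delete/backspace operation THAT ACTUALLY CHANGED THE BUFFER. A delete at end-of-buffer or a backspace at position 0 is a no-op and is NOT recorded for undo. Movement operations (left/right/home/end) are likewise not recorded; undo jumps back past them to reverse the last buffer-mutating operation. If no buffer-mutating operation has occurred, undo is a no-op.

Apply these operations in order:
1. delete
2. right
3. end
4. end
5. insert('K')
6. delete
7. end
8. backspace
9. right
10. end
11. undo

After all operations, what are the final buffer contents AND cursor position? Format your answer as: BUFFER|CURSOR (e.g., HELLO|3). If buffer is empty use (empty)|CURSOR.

Answer: IDQXVK|6

Derivation:
After op 1 (delete): buf='IDQXV' cursor=0
After op 2 (right): buf='IDQXV' cursor=1
After op 3 (end): buf='IDQXV' cursor=5
After op 4 (end): buf='IDQXV' cursor=5
After op 5 (insert('K')): buf='IDQXVK' cursor=6
After op 6 (delete): buf='IDQXVK' cursor=6
After op 7 (end): buf='IDQXVK' cursor=6
After op 8 (backspace): buf='IDQXV' cursor=5
After op 9 (right): buf='IDQXV' cursor=5
After op 10 (end): buf='IDQXV' cursor=5
After op 11 (undo): buf='IDQXVK' cursor=6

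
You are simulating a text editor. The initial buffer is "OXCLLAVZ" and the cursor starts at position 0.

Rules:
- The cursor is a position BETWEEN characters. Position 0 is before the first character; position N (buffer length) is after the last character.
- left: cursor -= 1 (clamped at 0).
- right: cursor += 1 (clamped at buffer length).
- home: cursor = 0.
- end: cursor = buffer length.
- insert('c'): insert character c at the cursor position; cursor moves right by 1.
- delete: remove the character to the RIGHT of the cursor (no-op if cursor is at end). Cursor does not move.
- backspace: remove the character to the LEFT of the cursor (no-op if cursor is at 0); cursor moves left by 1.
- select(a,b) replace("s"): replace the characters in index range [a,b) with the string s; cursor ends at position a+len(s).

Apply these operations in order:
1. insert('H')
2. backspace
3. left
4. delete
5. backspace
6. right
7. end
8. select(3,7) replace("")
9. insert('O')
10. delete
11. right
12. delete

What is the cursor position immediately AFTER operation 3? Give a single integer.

After op 1 (insert('H')): buf='HOXCLLAVZ' cursor=1
After op 2 (backspace): buf='OXCLLAVZ' cursor=0
After op 3 (left): buf='OXCLLAVZ' cursor=0

Answer: 0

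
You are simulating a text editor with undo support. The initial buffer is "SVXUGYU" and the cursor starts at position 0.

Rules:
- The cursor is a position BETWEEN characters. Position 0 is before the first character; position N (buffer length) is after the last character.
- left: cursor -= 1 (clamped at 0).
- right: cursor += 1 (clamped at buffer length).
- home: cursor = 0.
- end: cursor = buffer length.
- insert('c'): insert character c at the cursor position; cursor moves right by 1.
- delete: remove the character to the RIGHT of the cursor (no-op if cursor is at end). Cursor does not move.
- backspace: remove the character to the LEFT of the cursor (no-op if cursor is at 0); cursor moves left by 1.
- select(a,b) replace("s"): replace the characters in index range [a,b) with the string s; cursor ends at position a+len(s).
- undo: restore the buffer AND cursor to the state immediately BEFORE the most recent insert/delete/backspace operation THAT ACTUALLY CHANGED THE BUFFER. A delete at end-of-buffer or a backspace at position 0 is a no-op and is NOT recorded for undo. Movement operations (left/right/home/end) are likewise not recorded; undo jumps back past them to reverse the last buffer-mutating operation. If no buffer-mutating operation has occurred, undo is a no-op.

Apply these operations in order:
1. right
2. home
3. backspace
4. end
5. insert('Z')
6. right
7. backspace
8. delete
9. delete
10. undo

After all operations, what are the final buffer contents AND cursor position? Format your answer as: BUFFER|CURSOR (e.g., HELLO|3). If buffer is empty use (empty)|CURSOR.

Answer: SVXUGYUZ|8

Derivation:
After op 1 (right): buf='SVXUGYU' cursor=1
After op 2 (home): buf='SVXUGYU' cursor=0
After op 3 (backspace): buf='SVXUGYU' cursor=0
After op 4 (end): buf='SVXUGYU' cursor=7
After op 5 (insert('Z')): buf='SVXUGYUZ' cursor=8
After op 6 (right): buf='SVXUGYUZ' cursor=8
After op 7 (backspace): buf='SVXUGYU' cursor=7
After op 8 (delete): buf='SVXUGYU' cursor=7
After op 9 (delete): buf='SVXUGYU' cursor=7
After op 10 (undo): buf='SVXUGYUZ' cursor=8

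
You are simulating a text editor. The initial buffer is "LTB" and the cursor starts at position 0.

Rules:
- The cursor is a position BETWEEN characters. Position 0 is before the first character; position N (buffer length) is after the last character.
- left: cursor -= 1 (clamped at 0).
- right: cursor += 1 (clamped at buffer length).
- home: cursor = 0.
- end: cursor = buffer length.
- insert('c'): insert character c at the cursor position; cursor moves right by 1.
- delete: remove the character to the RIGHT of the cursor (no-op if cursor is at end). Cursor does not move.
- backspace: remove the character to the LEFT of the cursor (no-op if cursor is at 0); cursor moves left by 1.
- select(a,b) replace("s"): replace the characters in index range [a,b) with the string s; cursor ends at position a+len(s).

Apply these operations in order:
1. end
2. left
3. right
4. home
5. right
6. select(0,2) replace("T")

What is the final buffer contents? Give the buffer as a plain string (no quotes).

Answer: TB

Derivation:
After op 1 (end): buf='LTB' cursor=3
After op 2 (left): buf='LTB' cursor=2
After op 3 (right): buf='LTB' cursor=3
After op 4 (home): buf='LTB' cursor=0
After op 5 (right): buf='LTB' cursor=1
After op 6 (select(0,2) replace("T")): buf='TB' cursor=1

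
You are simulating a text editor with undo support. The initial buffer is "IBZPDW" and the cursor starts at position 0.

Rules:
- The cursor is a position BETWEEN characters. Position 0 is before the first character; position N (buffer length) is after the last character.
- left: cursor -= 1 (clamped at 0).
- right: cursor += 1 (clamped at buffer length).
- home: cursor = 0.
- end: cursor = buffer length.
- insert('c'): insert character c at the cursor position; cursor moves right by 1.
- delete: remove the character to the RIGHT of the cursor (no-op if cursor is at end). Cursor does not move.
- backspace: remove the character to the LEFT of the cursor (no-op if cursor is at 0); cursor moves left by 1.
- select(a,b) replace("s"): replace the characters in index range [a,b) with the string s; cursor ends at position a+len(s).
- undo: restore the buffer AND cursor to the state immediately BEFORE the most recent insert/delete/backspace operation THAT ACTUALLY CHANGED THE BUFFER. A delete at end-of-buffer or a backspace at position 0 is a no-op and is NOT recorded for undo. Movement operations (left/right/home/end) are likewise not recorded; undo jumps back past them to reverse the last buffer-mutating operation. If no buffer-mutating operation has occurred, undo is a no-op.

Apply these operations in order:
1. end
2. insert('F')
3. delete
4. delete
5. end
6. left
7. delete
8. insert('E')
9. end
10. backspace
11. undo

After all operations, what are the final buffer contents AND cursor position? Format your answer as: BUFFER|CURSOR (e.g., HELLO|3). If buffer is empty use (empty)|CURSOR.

Answer: IBZPDWE|7

Derivation:
After op 1 (end): buf='IBZPDW' cursor=6
After op 2 (insert('F')): buf='IBZPDWF' cursor=7
After op 3 (delete): buf='IBZPDWF' cursor=7
After op 4 (delete): buf='IBZPDWF' cursor=7
After op 5 (end): buf='IBZPDWF' cursor=7
After op 6 (left): buf='IBZPDWF' cursor=6
After op 7 (delete): buf='IBZPDW' cursor=6
After op 8 (insert('E')): buf='IBZPDWE' cursor=7
After op 9 (end): buf='IBZPDWE' cursor=7
After op 10 (backspace): buf='IBZPDW' cursor=6
After op 11 (undo): buf='IBZPDWE' cursor=7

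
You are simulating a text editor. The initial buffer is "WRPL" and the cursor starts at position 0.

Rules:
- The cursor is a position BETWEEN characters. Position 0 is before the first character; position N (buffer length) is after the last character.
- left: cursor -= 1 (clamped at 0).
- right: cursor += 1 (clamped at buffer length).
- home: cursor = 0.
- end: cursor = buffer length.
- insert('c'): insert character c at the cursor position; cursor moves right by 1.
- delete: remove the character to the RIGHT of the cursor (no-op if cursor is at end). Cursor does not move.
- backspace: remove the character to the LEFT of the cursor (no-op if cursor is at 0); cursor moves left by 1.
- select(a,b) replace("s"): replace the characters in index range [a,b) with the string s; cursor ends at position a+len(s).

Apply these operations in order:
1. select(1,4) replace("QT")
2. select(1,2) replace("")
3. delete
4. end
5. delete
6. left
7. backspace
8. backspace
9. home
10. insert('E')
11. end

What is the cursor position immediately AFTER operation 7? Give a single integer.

After op 1 (select(1,4) replace("QT")): buf='WQT' cursor=3
After op 2 (select(1,2) replace("")): buf='WT' cursor=1
After op 3 (delete): buf='W' cursor=1
After op 4 (end): buf='W' cursor=1
After op 5 (delete): buf='W' cursor=1
After op 6 (left): buf='W' cursor=0
After op 7 (backspace): buf='W' cursor=0

Answer: 0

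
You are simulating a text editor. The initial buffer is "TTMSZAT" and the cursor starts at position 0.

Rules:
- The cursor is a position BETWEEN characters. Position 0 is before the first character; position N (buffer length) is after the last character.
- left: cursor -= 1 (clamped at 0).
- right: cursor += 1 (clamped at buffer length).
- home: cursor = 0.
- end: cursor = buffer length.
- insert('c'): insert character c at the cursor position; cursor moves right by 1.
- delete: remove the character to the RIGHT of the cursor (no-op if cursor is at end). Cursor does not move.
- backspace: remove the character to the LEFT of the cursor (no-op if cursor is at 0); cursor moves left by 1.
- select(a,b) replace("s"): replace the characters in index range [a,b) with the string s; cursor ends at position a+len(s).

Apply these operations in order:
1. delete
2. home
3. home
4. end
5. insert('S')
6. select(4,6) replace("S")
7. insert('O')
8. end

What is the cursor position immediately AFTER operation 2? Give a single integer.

Answer: 0

Derivation:
After op 1 (delete): buf='TMSZAT' cursor=0
After op 2 (home): buf='TMSZAT' cursor=0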